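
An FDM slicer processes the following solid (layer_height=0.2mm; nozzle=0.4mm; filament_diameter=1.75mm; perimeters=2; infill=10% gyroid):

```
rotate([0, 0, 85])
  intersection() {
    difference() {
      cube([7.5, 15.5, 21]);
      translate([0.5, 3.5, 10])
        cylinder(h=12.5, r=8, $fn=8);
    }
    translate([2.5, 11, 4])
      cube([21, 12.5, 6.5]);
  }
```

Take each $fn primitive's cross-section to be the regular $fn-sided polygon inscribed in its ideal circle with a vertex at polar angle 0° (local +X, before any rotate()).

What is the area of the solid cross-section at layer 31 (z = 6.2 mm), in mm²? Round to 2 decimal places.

22.50 mm²

At z = 6.2 mm: the 7.5×15.5 cube contributes its full rectangle (area 116.25 mm²); the cylinder at (0.5, 3.5) is absent (z outside [10, 22.5]); Subtracting the remaining from the first: none of the subtracted shapes is present at this height, so the 7.5×15.5 cube is unchanged — area = 116.25 mm²; the cube at (2.5, 11) is present — its section is the full 21×12.5 rectangle (area 262.50 mm²); Keeping only the common overlap: the 21×12.5 cube at (2.5, 11) partially overlaps that combined region; clipping to the common part keeps 22.50 mm² — area = 22.50 mm²; (rotated 85° about Z; rotation is an isometry so areas/perimeters/island counts are preserved). Overall, the cross-section is a single solid region. Net area = 22.50 mm².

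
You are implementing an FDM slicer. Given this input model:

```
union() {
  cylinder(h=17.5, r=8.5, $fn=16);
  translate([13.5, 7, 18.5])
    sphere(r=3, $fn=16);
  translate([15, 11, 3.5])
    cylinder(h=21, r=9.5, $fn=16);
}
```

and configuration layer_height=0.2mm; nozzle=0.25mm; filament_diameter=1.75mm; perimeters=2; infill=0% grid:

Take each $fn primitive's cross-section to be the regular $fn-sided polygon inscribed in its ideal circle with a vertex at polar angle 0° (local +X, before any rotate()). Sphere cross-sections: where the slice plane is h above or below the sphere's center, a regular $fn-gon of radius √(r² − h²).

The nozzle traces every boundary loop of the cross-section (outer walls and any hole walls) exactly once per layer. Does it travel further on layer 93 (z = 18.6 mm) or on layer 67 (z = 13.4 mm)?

Layer 93 (z = 18.6): the cylinder does not reach this height (z outside [0, 17.5]); the r=3 sphere at (13.5, 7) slices to a regular 16-gon of circumradius 2.998 (√(r²−h²) with h=0.1 from center) (perimeter = 2·16·2.998·sin(180°/16) = 18.72 mm); the r=9.5 cylinder at (15, 11) gives a regular 16-gon of circumradius 9.5 (constant along its height) (perimeter = 2·16·9.500·sin(180°/16) = 59.31 mm); Merging all regions: the r=3 sphere at (13.5, 7) lies entirely inside the r=9.5 cylinder at (15, 11), so the union is just the r=9.5 cylinder at (15, 11) — boundary = 59.31 mm. So its perimeter = 59.31 mm. Layer 67 (z = 13.4): the r=8.5 cylinder contributes a regular 16-gon of circumradius 8.5 (perimeter = 2·16·8.500·sin(180°/16) = 53.06 mm); the sphere at (13.5, 7) is absent (|z−center|=5.100 > r=3); the r=9.5 cylinder at (15, 11) contributes a regular 16-gon of circumradius 9.5 (perimeter = 2·16·9.500·sin(180°/16) = 59.31 mm); Merging all regions: the 2 present regions are separate (no shared area or edge), so areas and boundary lengths simply add and each stays a separate island — boundary = 112.37 mm. So its perimeter = 112.37 mm. Layer 67 is larger (112.37 vs 59.31 mm).

layer 67 (z = 13.4 mm)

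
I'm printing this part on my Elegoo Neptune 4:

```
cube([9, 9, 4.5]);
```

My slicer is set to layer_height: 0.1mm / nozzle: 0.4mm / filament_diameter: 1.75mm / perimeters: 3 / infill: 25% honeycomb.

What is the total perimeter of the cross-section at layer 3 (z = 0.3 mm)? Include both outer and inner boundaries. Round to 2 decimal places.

36.00 mm

At z = 0.3 mm: the 9×9 cube contributes its full rectangle (perimeter 36.00 mm). Overall, the cross-section is a single solid region. Total boundary length (outer) = 36.00 mm.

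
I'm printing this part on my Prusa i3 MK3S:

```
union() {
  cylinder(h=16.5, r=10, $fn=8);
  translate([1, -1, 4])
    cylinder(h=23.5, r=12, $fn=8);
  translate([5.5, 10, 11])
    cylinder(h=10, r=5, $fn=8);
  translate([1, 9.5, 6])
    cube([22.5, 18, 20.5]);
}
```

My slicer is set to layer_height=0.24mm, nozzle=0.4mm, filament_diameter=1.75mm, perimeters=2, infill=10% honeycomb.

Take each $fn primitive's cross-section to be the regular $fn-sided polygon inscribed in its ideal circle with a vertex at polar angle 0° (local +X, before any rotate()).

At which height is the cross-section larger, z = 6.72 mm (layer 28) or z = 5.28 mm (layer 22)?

layer 28 (z = 6.72 mm)

Layer 28 (z = 6.72): the cylinder: section is a regular 8-gon, circumradius r=10 (area = (8/2)·10.000²·sin(360°/8) = 282.84 mm²); the r=12 cylinder at (1, -1) contributes a regular 8-gon of circumradius 12 (area = (8/2)·12.000²·sin(360°/8) = 407.29 mm²); the cylinder at (5.5, 10) is not intersected at this z (z outside [11, 21]); the cube at (1, 9.5) is present — its section is the full 22.5×18 rectangle (area 405.00 mm²); Merging all regions: the regions partially overlap — summed areas 1095.14 mm² minus the doubly-counted overlap 285.56 mm² gives 809.58 mm² — area = 809.58 mm². So its area = 809.58 mm². Layer 22 (z = 5.28): the r=10 cylinder contributes a regular 8-gon of circumradius 10 (area = (8/2)·10.000²·sin(360°/8) = 282.84 mm²); the r=12 cylinder at (1, -1) gives a regular 8-gon of circumradius 12 (constant along its height) (area = (8/2)·12.000²·sin(360°/8) = 407.29 mm²); the cylinder at (5.5, 10) does not reach this height (z outside [11, 21]); the cube at (1, 9.5) does not reach this height (z outside [6, 26.5]); Combining (union): the r=10 cylinder lies entirely inside the r=12 cylinder at (1, -1), so the union is just the r=12 cylinder at (1, -1) — area = 407.29 mm². So its area = 407.29 mm². Layer 28 is larger (809.58 vs 407.29 mm²).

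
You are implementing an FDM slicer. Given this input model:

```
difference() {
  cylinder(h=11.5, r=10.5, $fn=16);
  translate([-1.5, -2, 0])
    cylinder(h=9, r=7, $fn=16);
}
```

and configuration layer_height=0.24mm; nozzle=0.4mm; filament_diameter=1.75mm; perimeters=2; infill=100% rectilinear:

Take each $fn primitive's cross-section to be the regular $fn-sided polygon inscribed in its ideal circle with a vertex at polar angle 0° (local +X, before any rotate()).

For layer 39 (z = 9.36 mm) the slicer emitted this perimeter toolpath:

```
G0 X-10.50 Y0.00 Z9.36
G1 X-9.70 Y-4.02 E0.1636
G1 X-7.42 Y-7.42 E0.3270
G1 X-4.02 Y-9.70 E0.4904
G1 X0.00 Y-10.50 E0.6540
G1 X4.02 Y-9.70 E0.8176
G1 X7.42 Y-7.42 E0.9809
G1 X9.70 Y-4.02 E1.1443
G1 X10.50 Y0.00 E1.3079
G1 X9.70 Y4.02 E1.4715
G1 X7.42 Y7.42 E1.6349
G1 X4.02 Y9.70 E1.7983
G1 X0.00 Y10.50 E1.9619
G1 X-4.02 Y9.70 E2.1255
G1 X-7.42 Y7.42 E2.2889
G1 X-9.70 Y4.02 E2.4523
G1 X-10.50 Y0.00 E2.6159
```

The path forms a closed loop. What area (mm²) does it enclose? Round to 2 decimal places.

337.42 mm²

Apply the shoelace formula to the sequence of (X, Y) vertices; enclosed area = 337.42 mm².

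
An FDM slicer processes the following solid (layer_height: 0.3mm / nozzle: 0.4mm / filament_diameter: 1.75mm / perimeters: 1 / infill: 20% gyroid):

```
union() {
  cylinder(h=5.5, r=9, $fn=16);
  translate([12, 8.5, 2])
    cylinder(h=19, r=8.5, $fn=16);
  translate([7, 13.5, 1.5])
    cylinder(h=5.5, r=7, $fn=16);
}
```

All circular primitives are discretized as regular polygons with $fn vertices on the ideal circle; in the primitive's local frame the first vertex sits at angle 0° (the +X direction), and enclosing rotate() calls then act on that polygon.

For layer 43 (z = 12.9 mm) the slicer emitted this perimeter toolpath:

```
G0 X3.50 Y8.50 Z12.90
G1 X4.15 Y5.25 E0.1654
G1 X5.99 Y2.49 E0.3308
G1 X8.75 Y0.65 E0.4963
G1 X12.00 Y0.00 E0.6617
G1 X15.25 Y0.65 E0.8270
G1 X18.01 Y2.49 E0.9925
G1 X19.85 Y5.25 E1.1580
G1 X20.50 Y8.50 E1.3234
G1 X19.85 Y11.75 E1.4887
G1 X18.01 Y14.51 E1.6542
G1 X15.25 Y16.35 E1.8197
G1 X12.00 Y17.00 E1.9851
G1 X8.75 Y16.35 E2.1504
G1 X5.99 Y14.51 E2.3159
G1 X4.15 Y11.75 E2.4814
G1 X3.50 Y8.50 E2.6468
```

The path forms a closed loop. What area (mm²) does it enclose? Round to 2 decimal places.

221.08 mm²

Apply the shoelace formula to the sequence of (X, Y) vertices; enclosed area = 221.08 mm².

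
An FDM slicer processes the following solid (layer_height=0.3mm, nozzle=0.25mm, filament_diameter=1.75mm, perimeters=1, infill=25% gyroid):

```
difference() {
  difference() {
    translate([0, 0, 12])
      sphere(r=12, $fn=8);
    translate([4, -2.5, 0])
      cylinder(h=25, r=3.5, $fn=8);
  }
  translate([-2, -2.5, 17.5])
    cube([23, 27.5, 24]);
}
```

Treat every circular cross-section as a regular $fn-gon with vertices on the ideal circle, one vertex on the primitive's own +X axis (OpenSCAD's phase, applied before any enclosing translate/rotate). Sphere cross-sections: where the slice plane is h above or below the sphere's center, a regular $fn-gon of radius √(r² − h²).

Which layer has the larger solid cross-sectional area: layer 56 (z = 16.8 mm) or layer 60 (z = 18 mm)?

layer 56 (z = 16.8 mm)

Layer 56 (z = 16.8): the r=12 sphere slices to a regular 8-gon of circumradius 10.998 (√(r²−h²) with h=4.8 from center) (area = (8/2)·10.998²·sin(360°/8) = 342.13 mm²); the r=3.5 cylinder at (4, -2.5) gives a regular 8-gon of circumradius 3.5 (constant along its height) (area = (8/2)·3.500²·sin(360°/8) = 34.65 mm²); Subtracting the remaining from the first: starting from the r=12 sphere (342.13 mm²), the r=3.5 cylinder at (4, -2.5) lies wholly inside it (removes its full 34.65 mm² and its 21.43 mm outline becomes a hole wall) — area = 307.48 mm²; the cube at (-2, -2.5) is not intersected at this z (z outside [17.5, 41.5]); Subtracting the remaining from the first: none of the subtracted shapes is present at this height, so that combined region is unchanged — area = 307.48 mm². So its area = 307.48 mm². Layer 60 (z = 18): the sphere: section is a regular 8-gon, circumradius = √(r²−h²) = √(12²−6²) = 10.392 (area = (8/2)·10.392²·sin(360°/8) = 305.47 mm²); the cylinder at (4, -2.5): section is a regular 8-gon, circumradius r=3.5 (area = (8/2)·3.500²·sin(360°/8) = 34.65 mm²); Subtracting the remaining from the first: starting from the r=12 sphere (305.47 mm²), the r=3.5 cylinder at (4, -2.5) lies wholly inside it (removes its full 34.65 mm² and its 21.43 mm outline becomes a hole wall) — area = 270.82 mm²; the 23×27.5 cube at (-2, -2.5) contributes its full rectangle (area 632.50 mm²); Taking the first minus the rest: starting from that combined region (270.82 mm²), the 23×27.5 cube at (-2, -2.5) partially overlaps it — only the 108.69 mm² overlap (of its 632.50 mm²) is removed, clipping the outline — area = 162.14 mm². So its area = 162.14 mm². Layer 56 is larger (307.48 vs 162.14 mm²).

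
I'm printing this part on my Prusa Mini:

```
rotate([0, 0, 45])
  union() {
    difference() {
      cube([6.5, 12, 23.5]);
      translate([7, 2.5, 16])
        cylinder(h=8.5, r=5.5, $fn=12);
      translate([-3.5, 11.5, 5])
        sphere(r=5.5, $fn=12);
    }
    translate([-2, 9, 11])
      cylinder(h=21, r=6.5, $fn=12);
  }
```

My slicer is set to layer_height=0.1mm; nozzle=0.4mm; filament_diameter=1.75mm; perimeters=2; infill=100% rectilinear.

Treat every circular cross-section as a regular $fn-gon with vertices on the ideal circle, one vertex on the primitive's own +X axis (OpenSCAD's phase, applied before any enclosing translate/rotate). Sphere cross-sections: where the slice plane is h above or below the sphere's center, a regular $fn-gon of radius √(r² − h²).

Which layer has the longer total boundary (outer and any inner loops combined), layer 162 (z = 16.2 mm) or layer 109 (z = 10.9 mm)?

Layer 162 (z = 16.2): the 6.5×12 cube contributes its full rectangle (perimeter 37.00 mm); the cylinder at (7, 2.5): section is a regular 12-gon, circumradius r=5.5 (perimeter = 2·12·5.500·sin(180°/12) = 34.16 mm); the sphere at (-3.5, 11.5) is not intersected at this z (|z−center|=11.200 > r=5.5); Taking the first minus the rest: starting from the 6.5×12 cube, the r=5.5 cylinder at (7, 2.5) partially overlaps it — only the 31.63 mm² overlap (of its 90.75 mm²) is removed, clipping the outline — boundary = 35.42 mm; the r=6.5 cylinder at (-2, 9) gives a regular 12-gon of circumradius 6.5 (constant along its height) (perimeter = 2·12·6.500·sin(180°/12) = 40.38 mm); Merging all regions: the regions partially overlap (shared area 29.98 mm²), so the edge portions inside another operand are dropped and the merged outline is re-measured after clipping — boundary = 52.00 mm; (whole slice rotated 45° about Z — lengths, areas and connectivity unchanged). So its perimeter = 52.00 mm. Layer 109 (z = 10.9): the cube is present — its section is the full 6.5×12 rectangle (perimeter 37.00 mm); the cylinder at (7, 2.5) is not intersected at this z (z outside [16, 24.5]); the sphere at (-3.5, 11.5) does not reach this height (|z−center|=5.900 > r=5.5); Subtracting the remaining from the first: none of the subtracted shapes is present at this height, so the 6.5×12 cube is unchanged — boundary = 37.00 mm; the cylinder at (-2, 9) is not intersected at this z (z outside [11, 32]); Merging all regions: only the result so far is present, so the union is just that shape — boundary = 37.00 mm; (rotated 45° about Z; rotation is an isometry so areas/perimeters/island counts are preserved). So its perimeter = 37.00 mm. Layer 162 is larger (52.00 vs 37.00 mm).

layer 162 (z = 16.2 mm)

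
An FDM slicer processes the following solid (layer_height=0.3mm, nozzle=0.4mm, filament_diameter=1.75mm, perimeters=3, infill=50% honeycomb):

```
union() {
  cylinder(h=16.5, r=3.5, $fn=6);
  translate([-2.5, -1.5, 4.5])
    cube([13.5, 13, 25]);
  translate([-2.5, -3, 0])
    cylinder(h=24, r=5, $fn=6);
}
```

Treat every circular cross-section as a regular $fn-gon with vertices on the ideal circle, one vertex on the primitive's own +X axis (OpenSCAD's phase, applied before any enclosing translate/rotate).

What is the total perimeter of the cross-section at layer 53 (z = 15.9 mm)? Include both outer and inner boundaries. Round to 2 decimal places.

At z = 15.9 mm: the r=3.5 cylinder contributes a regular 6-gon of circumradius 3.5 (perimeter = 2·6·3.500·sin(180°/6) = 21.00 mm); the cube at (-2.5, -1.5) is present — its section is the full 13.5×13 rectangle (perimeter 53.00 mm); the r=5 cylinder at (-2.5, -3) contributes a regular 6-gon of circumradius 5 (perimeter = 2·6·5.000·sin(180°/6) = 30.00 mm); Combining (union): the regions partially overlap (shared area 40.73 mm²), so the edge portions inside another operand are dropped and the merged outline is re-measured after clipping — boundary = 69.10 mm. Overall, the cross-section is a single solid region. Total boundary length (outer) = 69.10 mm.

69.10 mm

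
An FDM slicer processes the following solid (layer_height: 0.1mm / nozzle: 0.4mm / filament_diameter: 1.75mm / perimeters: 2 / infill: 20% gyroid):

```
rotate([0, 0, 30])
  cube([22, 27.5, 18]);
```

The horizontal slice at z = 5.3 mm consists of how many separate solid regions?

At z = 5.3 mm: the cube (footprint 22×27.5) is included at this height; (rotated 30° about Z; rotation is an isometry so areas/perimeters/island counts are preserved). The result has 1 disconnected region.

1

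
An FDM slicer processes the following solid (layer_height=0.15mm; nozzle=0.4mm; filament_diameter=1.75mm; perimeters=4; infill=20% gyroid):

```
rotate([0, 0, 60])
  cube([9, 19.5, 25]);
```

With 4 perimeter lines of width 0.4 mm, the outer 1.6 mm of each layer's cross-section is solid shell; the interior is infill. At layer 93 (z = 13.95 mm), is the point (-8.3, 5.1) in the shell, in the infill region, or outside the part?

At z = 13.95 mm: the 9×19.5 cube contributes its full rectangle; (whole slice rotated 60° about Z — lengths, areas and connectivity unchanged). Overall, the cross-section is a single solid region. Undo the 60° rotation: the query point maps to (0.267, 9.738) in the un-rotated model frame. The nearest boundary edge runs (0.00, 19.50)→(0.00, 0.00); distance from the point to it = 0.27 mm. The point is inside the cross-section, 0.27 mm from the nearest boundary — within the 1.6 mm shell band (4 × 0.4).

shell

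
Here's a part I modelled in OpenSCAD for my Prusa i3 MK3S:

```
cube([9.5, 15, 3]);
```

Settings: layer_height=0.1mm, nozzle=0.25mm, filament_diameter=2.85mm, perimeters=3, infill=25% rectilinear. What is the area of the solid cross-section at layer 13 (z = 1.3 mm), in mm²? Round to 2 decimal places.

At z = 1.3 mm: the cube is present — its section is the full 9.5×15 rectangle (area 142.50 mm²). Overall, the cross-section is a single solid region. Net area = 142.50 mm².

142.50 mm²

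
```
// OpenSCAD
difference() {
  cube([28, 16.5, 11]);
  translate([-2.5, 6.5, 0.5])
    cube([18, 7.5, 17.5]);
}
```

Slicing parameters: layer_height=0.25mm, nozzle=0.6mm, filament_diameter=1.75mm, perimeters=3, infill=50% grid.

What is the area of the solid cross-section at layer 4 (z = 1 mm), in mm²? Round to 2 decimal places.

At z = 1 mm: the 28×16.5 cube contributes its full rectangle (area 462.00 mm²); the cube at (-2.5, 6.5) (footprint 18×7.5) is included at this height (area 135.00 mm²); Subtracting the remaining from the first: starting from the 28×16.5 cube (462.00 mm²), the 18×7.5 cube at (-2.5, 6.5) partially overlaps it — only the 116.25 mm² overlap (of its 135.00 mm²) is removed, clipping the outline — area = 345.75 mm². Overall, the cross-section is a single solid region. Net area = 345.75 mm².

345.75 mm²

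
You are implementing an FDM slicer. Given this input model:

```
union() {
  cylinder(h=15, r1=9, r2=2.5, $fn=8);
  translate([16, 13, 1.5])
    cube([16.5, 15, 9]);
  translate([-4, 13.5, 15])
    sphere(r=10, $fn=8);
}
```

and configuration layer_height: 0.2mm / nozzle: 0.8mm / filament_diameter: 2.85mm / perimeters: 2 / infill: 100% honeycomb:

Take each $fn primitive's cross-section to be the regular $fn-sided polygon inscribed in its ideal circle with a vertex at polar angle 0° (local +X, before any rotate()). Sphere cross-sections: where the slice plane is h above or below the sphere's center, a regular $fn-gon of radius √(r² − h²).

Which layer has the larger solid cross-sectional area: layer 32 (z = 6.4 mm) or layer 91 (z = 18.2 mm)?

Layer 32 (z = 6.4): the cone (r1=9→r2=2.5) has section circumradius 6.227 here — a regular 8-gon (area = (8/2)·6.227²·sin(360°/8) = 109.66 mm²); the 16.5×15 cube at (16, 13) contributes its full rectangle (area 247.50 mm²); the r=10 sphere at (-4, 13.5) slices to a regular 8-gon of circumradius 5.103 (√(r²−h²) with h=8.6 from center) (area = (8/2)·5.103²·sin(360°/8) = 73.65 mm²); Combining (union): the 3 present regions are separate (no shared area or edge), so areas and boundary lengths simply add and each stays a separate island — area = 430.81 mm². So its area = 430.81 mm². Layer 91 (z = 18.2): the cone is absent (z outside [0, 15]); the cube at (16, 13) is not intersected at this z (z outside [1.5, 10.5]); the sphere at (-4, 13.5): section is a regular 8-gon, circumradius = √(r²−h²) = √(10²−3.2²) = 9.474 (area = (8/2)·9.474²·sin(360°/8) = 253.88 mm²); Merging all regions: only the r=10 sphere at (-4, 13.5) is present, so the union is just that shape — area = 253.88 mm². So its area = 253.88 mm². Layer 32 is larger (430.81 vs 253.88 mm²).

layer 32 (z = 6.4 mm)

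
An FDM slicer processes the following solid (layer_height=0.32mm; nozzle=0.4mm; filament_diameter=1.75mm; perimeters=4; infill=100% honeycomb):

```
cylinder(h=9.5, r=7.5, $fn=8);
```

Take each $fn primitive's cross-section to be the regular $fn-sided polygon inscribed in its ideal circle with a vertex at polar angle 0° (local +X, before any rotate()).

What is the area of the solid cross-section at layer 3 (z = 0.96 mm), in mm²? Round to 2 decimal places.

At z = 0.96 mm: the r=7.5 cylinder contributes a regular 8-gon of circumradius 7.5 (area = (8/2)·7.500²·sin(360°/8) = 159.10 mm²). Overall, the cross-section is a single solid region. Net area = 159.10 mm².

159.10 mm²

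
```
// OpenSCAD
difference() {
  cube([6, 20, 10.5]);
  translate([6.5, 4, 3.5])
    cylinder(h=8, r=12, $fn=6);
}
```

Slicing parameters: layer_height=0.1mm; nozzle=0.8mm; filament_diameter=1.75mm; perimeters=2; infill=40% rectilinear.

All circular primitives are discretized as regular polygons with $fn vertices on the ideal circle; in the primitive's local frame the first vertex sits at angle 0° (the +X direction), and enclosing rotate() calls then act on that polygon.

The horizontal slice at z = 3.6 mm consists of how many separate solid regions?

1

At z = 3.6 mm: the cube (footprint 6×20) is included at this height; the r=12 cylinder at (6.5, 4) gives a regular 6-gon of circumradius 12 (constant along its height); Taking the first minus the rest: starting from the 6×20 cube, the r=12 cylinder at (6.5, 4) partially overlaps it — only the 86.14 mm² overlap (of its 374.12 mm²) is removed, clipping the outline — 1 connected region. The result has 1 disconnected region.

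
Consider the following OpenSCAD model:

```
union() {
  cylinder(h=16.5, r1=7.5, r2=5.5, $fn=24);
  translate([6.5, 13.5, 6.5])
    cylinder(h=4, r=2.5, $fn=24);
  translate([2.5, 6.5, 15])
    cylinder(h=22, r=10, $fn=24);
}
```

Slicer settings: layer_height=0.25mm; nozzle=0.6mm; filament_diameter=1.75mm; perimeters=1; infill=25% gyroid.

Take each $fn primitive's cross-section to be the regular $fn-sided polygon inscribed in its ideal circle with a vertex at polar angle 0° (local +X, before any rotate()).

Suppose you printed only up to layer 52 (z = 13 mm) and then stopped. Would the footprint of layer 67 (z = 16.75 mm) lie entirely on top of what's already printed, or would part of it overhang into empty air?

Compare the two slices. At z = 13: the cone contributes a regular 24-gon of circumradius 5.924 (interpolated between r1=7.5 and r2=5.5 at t=0.788) (area = (24/2)·5.924²·sin(360°/24) = 109.00 mm²); the cylinder at (6.5, 13.5) is absent (z outside [6.5, 10.5]); the cylinder at (2.5, 6.5) is not intersected at this z (z outside [15, 37]); Merging all regions: only the cone is present, so the union is just that shape — area = 109.00 mm². At z = 16.75: the cone does not reach this height (z outside [0, 16.5]); the cylinder at (6.5, 13.5) is absent (z outside [6.5, 10.5]); the r=10 cylinder at (2.5, 6.5) gives a regular 24-gon of circumradius 10 (constant along its height) (area = (24/2)·10.000²·sin(360°/24) = 310.58 mm²); Taking the union: only the r=10 cylinder at (2.5, 6.5) is present, so the union is just that shape — area = 310.58 mm². Checking containment: at z = 16.75 the cross-section extends beyond the z = 13 cross-section by about 228.34 mm².

part overhangs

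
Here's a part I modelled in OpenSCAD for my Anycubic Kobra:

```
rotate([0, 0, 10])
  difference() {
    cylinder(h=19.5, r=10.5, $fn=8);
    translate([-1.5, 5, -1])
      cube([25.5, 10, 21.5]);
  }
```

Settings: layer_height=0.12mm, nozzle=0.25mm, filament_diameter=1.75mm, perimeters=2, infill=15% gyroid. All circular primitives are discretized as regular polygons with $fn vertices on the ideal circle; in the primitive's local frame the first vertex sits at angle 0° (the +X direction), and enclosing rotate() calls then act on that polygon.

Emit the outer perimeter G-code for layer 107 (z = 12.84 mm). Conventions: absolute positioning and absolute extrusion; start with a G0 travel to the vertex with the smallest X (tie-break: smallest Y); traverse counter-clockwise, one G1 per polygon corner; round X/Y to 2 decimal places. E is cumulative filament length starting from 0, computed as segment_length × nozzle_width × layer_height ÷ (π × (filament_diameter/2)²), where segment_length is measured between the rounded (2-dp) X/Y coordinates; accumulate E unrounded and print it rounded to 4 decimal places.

G0 X-10.34 Y-1.82 Z12.84
G1 X-6.02 Y-8.60 E0.1003
G1 X1.82 Y-10.34 E0.2004
G1 X8.60 Y-6.02 E0.3007
G1 X10.34 Y1.82 E0.4009
G1 X7.43 Y6.39 E0.4684
G1 X-2.35 Y4.66 E0.5923
G1 X-3.19 Y9.47 E0.6532
G1 X-8.60 Y6.02 E0.7332
G1 X-10.34 Y-1.82 E0.8334

At z = 12.84 mm: the cylinder: section is a regular 8-gon, circumradius r=10.5; the cube at (-1.5, 5) is present — its section is the full 25.5×10 rectangle; Subtracting the remaining from the first: starting from the r=10.5 cylinder, the 25.5×10 cube at (-1.5, 5) partially overlaps it — only the 38.42 mm² overlap (of its 255.00 mm²) is removed, clipping the outline — 1 connected region; (rotated 10° about Z; rotation is an isometry so areas/perimeters/island counts are preserved). The outline is a single polygon with 9 vertices. Extrusion per mm of travel: 0.25 × 0.12 / (π × 0.875²) = 0.012473. Accumulating E over each segment gives final E = 0.8334.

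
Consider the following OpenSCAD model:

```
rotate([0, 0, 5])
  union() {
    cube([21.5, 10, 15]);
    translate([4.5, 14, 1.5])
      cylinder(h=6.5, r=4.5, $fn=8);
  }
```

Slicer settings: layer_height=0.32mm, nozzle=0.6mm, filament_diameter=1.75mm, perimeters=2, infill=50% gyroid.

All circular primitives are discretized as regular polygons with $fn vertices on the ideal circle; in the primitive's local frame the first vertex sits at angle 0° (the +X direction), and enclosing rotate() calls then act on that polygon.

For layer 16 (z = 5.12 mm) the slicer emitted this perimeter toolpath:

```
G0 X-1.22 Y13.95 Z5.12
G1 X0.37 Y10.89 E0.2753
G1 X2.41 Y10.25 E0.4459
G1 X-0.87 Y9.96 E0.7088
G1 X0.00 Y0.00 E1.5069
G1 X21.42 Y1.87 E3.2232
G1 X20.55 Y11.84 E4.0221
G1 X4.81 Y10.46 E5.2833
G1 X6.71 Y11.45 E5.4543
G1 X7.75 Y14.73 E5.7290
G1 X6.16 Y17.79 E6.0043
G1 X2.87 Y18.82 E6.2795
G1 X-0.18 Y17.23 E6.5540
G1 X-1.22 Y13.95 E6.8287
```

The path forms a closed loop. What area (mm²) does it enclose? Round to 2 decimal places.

271.78 mm²

Apply the shoelace formula to the sequence of (X, Y) vertices; enclosed area = 271.78 mm².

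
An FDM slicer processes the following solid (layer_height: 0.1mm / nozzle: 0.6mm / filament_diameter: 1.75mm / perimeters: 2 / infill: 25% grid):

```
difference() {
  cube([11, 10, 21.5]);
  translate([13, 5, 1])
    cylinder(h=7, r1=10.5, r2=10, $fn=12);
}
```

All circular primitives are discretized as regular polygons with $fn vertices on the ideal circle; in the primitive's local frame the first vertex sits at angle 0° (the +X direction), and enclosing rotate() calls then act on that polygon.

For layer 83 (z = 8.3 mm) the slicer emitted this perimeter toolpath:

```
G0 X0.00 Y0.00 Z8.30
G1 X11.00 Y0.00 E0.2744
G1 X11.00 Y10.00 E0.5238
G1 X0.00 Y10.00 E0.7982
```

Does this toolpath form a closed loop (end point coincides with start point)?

Start point (G0): (0.00, 0.00). End point (last G1): the path does not return to the start — open.

no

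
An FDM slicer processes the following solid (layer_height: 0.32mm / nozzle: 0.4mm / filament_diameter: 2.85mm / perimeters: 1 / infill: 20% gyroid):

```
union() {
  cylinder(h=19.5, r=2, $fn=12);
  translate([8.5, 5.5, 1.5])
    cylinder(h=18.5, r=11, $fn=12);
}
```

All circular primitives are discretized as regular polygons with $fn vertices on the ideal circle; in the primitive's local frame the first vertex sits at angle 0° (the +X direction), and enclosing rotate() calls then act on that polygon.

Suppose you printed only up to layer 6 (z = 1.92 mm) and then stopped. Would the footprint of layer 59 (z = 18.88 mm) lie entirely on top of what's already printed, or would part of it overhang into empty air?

entirely on top

Compare the two slices. At z = 1.92: the r=2 cylinder contributes a regular 12-gon of circumradius 2 (area = (12/2)·2.000²·sin(360°/12) = 12.00 mm²); the r=11 cylinder at (8.5, 5.5) contributes a regular 12-gon of circumradius 11 (area = (12/2)·11.000²·sin(360°/12) = 363.00 mm²); Taking the union: the regions partially overlap — summed areas 375.00 mm² minus the doubly-counted overlap 8.37 mm² gives 366.63 mm² — area = 366.63 mm². At z = 18.88: the cylinder: section is a regular 12-gon, circumradius r=2 (area = (12/2)·2.000²·sin(360°/12) = 12.00 mm²); the r=11 cylinder at (8.5, 5.5) contributes a regular 12-gon of circumradius 11 (area = (12/2)·11.000²·sin(360°/12) = 363.00 mm²); Taking the union: the regions partially overlap — summed areas 375.00 mm² minus the doubly-counted overlap 8.37 mm² gives 366.63 mm² — area = 366.63 mm². Checking containment: the cross-section at z = 18.88 is a subset of the cross-section at z = 1.92.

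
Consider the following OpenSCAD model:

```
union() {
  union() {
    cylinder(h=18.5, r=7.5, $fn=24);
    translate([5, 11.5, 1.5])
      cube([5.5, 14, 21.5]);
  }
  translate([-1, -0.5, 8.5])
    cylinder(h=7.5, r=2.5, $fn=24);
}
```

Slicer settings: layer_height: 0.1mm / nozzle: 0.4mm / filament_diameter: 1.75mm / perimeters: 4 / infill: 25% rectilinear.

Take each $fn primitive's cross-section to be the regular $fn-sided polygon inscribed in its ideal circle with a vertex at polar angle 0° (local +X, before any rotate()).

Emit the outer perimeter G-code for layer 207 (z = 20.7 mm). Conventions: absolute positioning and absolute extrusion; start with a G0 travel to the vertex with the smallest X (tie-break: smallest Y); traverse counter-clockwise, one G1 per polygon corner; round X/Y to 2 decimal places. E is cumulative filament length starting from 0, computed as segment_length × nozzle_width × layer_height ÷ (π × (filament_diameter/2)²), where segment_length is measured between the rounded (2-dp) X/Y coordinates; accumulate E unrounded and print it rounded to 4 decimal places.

At z = 20.7 mm: the cylinder is absent (z outside [0, 18.5]); the cube at (5, 11.5) is present — its section is the full 5.5×14 rectangle; Taking the union: only the 5.5×14 cube at (5, 11.5) is present, so the union is just that shape — 1 connected region; the cylinder at (-1, -0.5) is not intersected at this z (z outside [8.5, 16]); Merging all regions: only that combined region is present, so the union is just that shape — 1 connected region. The outline is a single polygon with 4 vertices. Extrusion per mm of travel: 0.4 × 0.1 / (π × 0.875²) = 0.016630. Accumulating E over each segment gives final E = 0.6486.

G0 X5.00 Y11.50 Z20.70
G1 X10.50 Y11.50 E0.0915
G1 X10.50 Y25.50 E0.3243
G1 X5.00 Y25.50 E0.4158
G1 X5.00 Y11.50 E0.6486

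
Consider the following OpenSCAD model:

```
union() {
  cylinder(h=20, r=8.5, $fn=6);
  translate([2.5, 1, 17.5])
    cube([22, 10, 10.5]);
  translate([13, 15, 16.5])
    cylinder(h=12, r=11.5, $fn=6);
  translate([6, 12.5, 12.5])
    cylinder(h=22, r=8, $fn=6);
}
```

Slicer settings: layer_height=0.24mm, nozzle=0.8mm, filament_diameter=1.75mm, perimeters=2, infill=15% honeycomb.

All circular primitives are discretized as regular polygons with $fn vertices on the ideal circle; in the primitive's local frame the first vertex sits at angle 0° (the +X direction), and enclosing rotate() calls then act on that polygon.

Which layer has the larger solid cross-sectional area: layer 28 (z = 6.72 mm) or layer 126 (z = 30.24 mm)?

layer 28 (z = 6.72 mm)

Layer 28 (z = 6.72): the cylinder: section is a regular 6-gon, circumradius r=8.5 (area = (6/2)·8.500²·sin(360°/6) = 187.71 mm²); the cube at (2.5, 1) is not intersected at this z (z outside [17.5, 28]); the cylinder at (13, 15) does not reach this height (z outside [16.5, 28.5]); the cylinder at (6, 12.5) is not intersected at this z (z outside [12.5, 34.5]); Taking the union: only the r=8.5 cylinder is present, so the union is just that shape — area = 187.71 mm². So its area = 187.71 mm². Layer 126 (z = 30.24): the cylinder is absent (z outside [0, 20]); the cube at (2.5, 1) is not intersected at this z (z outside [17.5, 28]); the cylinder at (13, 15) is absent (z outside [16.5, 28.5]); the cylinder at (6, 12.5): section is a regular 6-gon, circumradius r=8 (area = (6/2)·8.000²·sin(360°/6) = 166.28 mm²); Merging all regions: only the r=8 cylinder at (6, 12.5) is present, so the union is just that shape — area = 166.28 mm². So its area = 166.28 mm². Layer 28 is larger (187.71 vs 166.28 mm²).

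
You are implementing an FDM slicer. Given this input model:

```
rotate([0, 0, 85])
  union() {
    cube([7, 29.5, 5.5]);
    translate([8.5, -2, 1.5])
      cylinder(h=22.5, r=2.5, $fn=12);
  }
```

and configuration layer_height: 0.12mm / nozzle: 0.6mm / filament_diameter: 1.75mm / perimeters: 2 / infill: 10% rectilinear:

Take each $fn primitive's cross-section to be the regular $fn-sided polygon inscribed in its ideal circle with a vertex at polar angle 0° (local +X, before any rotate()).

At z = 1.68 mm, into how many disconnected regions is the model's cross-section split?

2

At z = 1.68 mm: the cube is present — its section is the full 7×29.5 rectangle; the r=2.5 cylinder at (8.5, -2) gives a regular 12-gon of circumradius 2.5 (constant along its height); Combining (union): the 2 present regions are separate (no shared area or edge), so areas and boundary lengths simply add and each stays a separate island — 2 connected regions; (rotated 85° about Z; rotation is an isometry so areas/perimeters/island counts are preserved). The result has 2 disconnected regions.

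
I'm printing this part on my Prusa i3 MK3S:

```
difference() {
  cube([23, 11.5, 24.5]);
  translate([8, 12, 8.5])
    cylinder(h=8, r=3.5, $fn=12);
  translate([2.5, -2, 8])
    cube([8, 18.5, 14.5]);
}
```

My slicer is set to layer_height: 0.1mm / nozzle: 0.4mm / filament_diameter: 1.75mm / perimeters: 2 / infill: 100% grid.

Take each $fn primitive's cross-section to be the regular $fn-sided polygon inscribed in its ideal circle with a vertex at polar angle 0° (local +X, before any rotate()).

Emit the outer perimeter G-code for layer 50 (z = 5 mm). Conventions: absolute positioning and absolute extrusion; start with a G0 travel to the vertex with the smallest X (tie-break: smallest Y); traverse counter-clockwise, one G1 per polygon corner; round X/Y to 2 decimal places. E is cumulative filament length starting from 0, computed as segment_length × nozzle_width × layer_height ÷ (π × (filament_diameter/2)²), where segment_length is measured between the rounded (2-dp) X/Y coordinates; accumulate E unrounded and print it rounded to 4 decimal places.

At z = 5 mm: the cube is present — its section is the full 23×11.5 rectangle; the cylinder at (8, 12) is absent (z outside [8.5, 16.5]); the cube at (2.5, -2) is absent (z outside [8, 22.5]); After the difference (first − rest): none of the subtracted shapes is present at this height, so the 23×11.5 cube is unchanged — 1 connected region. The outline is a single polygon with 4 vertices. Extrusion per mm of travel: 0.4 × 0.1 / (π × 0.875²) = 0.016630. Accumulating E over each segment gives final E = 1.1475.

G0 X0.00 Y0.00 Z5.00
G1 X23.00 Y0.00 E0.3825
G1 X23.00 Y11.50 E0.5737
G1 X0.00 Y11.50 E0.9562
G1 X0.00 Y0.00 E1.1475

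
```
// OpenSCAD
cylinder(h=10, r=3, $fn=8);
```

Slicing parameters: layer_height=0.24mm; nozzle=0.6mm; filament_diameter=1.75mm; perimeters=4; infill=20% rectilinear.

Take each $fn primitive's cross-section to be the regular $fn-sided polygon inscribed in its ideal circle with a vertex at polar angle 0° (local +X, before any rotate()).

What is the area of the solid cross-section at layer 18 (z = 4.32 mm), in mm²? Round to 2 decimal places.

At z = 4.32 mm: the r=3 cylinder contributes a regular 8-gon of circumradius 3 (area = (8/2)·3.000²·sin(360°/8) = 25.46 mm²). Overall, the cross-section is a single solid region. Net area = 25.46 mm².

25.46 mm²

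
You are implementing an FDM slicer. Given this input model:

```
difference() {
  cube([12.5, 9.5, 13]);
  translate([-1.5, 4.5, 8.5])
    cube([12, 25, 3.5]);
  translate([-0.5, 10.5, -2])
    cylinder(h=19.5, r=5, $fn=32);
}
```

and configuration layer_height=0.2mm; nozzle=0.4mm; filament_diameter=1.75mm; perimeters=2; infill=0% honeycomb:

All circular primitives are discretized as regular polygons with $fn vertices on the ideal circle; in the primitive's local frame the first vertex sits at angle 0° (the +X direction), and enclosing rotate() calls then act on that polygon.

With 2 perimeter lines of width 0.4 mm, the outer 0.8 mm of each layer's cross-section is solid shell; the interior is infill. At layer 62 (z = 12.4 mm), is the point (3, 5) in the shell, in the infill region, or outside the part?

infill

At z = 12.4 mm: the cube (footprint 12.5×9.5) is included at this height; the cube at (-1.5, 4.5) does not reach this height (z outside [8.5, 12]); the cylinder at (-0.5, 10.5): section is a regular 32-gon, circumradius r=5; Taking the first minus the rest: starting from the 12.5×9.5 cube, the r=5 cylinder at (-0.5, 10.5) partially overlaps it — only the 12.57 mm² overlap (of its 78.04 mm²) is removed, clipping the outline — 1 connected region. Overall, the cross-section is a single solid region. The nearest boundary edge runs (1.41, 5.88)→(2.28, 6.34); distance from the point to it = 1.52 mm. The point is inside the cross-section and 1.52 mm from the nearest boundary — more than the 0.8 mm shell width (2 × 0.4), so it's in the infill interior.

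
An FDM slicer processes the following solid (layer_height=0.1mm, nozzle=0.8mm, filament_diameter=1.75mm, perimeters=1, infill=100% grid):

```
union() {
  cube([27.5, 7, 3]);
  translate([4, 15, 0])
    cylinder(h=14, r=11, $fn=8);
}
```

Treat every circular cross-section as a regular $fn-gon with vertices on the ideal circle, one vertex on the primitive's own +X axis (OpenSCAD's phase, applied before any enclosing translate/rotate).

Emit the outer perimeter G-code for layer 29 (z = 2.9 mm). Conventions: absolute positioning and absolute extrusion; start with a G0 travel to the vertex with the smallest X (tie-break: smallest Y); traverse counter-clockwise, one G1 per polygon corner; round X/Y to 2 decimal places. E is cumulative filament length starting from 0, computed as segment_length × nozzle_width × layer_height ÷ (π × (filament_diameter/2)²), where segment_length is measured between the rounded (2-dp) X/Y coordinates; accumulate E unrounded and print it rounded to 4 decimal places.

At z = 2.9 mm: the cube is present — its section is the full 27.5×7 rectangle; the r=11 cylinder at (4, 15) gives a regular 8-gon of circumradius 11 (constant along its height); Combining (union): the regions partially overlap (shared area 19.55 mm²), so overlapping operands fuse into one piece — 1 connected region. The outline is a single polygon with 12 vertices. Extrusion per mm of travel: 0.8 × 0.1 / (π × 0.875²) = 0.033260. Accumulating E over each segment gives final E = 3.7122.

G0 X-7.00 Y15.00 Z2.90
G1 X-3.78 Y7.22 E0.2801
G1 X0.00 Y5.66 E0.4161
G1 X0.00 Y0.00 E0.6043
G1 X27.50 Y0.00 E1.5190
G1 X27.50 Y7.00 E1.7518
G1 X11.24 Y7.00 E2.2926
G1 X11.78 Y7.22 E2.3120
G1 X15.00 Y15.00 E2.5920
G1 X11.78 Y22.78 E2.8721
G1 X4.00 Y26.00 E3.1521
G1 X-3.78 Y22.78 E3.4322
G1 X-7.00 Y15.00 E3.7122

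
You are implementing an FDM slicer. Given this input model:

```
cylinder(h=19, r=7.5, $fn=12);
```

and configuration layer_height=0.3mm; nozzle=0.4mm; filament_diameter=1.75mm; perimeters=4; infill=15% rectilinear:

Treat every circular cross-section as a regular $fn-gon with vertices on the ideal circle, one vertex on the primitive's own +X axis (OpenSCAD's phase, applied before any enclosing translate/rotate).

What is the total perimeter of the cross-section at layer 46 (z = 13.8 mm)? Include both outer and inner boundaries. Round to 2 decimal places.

46.59 mm

At z = 13.8 mm: the cylinder: section is a regular 12-gon, circumradius r=7.5 (perimeter = 2·12·7.500·sin(180°/12) = 46.59 mm). Overall, the cross-section is a single solid region. Total boundary length (outer) = 46.59 mm.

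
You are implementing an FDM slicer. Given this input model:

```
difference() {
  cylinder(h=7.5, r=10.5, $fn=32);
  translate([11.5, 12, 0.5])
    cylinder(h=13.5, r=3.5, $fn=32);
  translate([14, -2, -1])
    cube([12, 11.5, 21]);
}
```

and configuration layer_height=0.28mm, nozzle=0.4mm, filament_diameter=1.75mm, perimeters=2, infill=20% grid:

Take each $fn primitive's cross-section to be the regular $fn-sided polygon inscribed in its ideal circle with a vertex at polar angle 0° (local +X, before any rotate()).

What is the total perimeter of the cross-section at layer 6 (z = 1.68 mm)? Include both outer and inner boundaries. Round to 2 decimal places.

65.87 mm

At z = 1.68 mm: the r=10.5 cylinder contributes a regular 32-gon of circumradius 10.5 (perimeter = 2·32·10.500·sin(180°/32) = 65.87 mm); the cylinder at (11.5, 12): section is a regular 32-gon, circumradius r=3.5 (perimeter = 2·32·3.500·sin(180°/32) = 21.96 mm); the cube at (14, -2) (footprint 12×11.5) is included at this height (perimeter 47.00 mm); Subtracting the remaining from the first: starting from the r=10.5 cylinder, the r=3.5 cylinder at (11.5, 12) misses the remaining region (no effect); the 12×11.5 cube at (14, -2) misses the remaining region (no effect) — boundary = 65.87 mm. Overall, the cross-section is a single solid region. Total boundary length (outer) = 65.87 mm.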